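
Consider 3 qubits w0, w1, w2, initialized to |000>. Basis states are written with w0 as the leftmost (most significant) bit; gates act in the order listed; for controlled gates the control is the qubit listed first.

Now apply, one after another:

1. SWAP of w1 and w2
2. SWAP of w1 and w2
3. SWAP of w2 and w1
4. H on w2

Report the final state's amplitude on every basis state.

The final amplitudes are sqrt(2)/2 on |000>, sqrt(2)/2 on |001>, and 0 on every other basis state. Key observation: steps 1-2 multiply out to the identity, so the circuit reduces to the remaining gates.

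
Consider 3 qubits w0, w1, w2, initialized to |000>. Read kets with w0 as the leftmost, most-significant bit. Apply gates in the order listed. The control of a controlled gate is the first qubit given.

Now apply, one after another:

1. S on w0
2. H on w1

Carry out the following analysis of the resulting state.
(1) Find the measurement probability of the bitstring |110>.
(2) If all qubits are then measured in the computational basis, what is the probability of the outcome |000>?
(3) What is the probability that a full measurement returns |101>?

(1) A full measurement returns |110> with probability 0.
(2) Outcome |000> occurs with probability 1/2.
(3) The probability of measuring |101> is 0.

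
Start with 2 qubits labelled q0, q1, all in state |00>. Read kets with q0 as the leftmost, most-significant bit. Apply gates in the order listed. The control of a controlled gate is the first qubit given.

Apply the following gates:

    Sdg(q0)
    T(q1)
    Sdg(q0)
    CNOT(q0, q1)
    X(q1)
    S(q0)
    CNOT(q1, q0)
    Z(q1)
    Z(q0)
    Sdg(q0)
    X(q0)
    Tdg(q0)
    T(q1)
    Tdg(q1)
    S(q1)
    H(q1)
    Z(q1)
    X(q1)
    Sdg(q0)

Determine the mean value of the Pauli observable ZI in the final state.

In the final state, ZI has expectation 1.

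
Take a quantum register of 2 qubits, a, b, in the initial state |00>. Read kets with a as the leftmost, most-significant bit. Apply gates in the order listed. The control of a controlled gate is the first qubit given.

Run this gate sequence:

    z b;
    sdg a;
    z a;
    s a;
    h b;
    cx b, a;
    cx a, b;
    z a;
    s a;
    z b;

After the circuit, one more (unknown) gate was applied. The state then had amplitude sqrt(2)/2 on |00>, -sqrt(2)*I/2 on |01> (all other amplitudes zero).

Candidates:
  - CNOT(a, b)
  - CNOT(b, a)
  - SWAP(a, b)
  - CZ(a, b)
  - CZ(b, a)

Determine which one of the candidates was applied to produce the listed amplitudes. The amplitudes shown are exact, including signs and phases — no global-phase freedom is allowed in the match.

The unique candidate consistent with the amplitudes is SWAP(a, b).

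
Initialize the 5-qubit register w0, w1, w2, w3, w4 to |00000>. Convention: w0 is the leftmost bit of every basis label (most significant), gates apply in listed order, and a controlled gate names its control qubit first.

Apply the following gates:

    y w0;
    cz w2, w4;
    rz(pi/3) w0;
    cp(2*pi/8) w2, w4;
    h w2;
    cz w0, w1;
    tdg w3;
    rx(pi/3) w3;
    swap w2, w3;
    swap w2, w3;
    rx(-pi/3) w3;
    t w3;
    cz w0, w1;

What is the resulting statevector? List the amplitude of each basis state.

After the circuit, the state carries amplitude sqrt(2)*exp(2*I*pi/3)/2 on |10000>, sqrt(2)*exp(2*I*pi/3)/2 on |10100>, and 0 on every other basis state.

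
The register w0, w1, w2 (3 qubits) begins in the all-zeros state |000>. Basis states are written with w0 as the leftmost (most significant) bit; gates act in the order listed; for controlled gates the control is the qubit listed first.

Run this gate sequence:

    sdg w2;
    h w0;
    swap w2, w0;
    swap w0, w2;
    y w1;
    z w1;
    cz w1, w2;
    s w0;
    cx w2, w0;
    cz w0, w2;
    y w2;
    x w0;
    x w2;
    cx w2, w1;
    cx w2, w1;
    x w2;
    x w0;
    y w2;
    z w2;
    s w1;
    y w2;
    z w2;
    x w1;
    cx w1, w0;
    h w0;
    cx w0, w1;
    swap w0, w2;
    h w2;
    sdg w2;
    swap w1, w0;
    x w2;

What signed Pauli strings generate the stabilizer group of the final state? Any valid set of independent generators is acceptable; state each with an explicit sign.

The final state is stabilized by the group generated by +YIZ, +ZIY, -IZI; other independent generating sets are equally valid. Key observation: the block from step 11 through step 18 cancels to the identity and can be dropped.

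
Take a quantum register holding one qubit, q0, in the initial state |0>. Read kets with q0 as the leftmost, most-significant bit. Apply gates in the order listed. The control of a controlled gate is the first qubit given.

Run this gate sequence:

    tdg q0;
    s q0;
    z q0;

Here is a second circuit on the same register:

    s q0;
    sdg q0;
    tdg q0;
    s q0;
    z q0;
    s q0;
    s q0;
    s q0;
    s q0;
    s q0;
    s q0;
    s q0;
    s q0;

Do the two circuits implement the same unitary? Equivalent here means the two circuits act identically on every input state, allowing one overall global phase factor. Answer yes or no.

Yes — the two circuits implement the same unitary up to a global phase.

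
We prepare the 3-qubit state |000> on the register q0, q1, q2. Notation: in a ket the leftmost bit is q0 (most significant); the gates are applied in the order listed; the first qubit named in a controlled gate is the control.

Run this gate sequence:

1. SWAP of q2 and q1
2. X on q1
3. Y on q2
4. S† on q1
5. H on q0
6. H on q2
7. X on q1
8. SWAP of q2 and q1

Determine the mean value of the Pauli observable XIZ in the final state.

The expectation value of XIZ is 1.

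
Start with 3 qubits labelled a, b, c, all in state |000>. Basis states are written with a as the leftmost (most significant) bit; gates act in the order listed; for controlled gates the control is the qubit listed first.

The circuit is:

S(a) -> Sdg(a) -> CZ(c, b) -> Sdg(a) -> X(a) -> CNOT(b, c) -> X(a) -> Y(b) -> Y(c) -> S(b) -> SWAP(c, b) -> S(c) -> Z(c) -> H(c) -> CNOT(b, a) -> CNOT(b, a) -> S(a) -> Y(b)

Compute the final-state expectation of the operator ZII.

The expectation value of ZII is 1. Key observation: the block from step 1 through step 2 cancels to the identity and can be dropped.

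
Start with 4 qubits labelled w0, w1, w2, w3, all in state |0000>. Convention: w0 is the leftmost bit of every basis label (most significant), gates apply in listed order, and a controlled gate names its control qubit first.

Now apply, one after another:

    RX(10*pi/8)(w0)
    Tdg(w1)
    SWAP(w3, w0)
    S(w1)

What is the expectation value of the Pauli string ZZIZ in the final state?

The observable ZZIZ averages to -sqrt(2)/2.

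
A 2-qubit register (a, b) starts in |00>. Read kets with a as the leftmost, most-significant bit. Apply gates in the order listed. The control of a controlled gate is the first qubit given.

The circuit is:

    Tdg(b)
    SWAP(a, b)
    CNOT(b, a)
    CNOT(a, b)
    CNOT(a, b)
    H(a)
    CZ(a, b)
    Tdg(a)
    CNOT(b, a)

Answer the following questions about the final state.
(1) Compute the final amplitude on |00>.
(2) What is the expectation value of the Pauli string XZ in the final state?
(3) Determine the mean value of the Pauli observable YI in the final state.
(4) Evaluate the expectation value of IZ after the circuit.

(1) The amplitude on |00> is sqrt(2)/2.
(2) The expectation value of XZ is sqrt(2)/2.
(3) In the final state, YI has expectation -sqrt(2)/2.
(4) The expectation value of IZ is 1.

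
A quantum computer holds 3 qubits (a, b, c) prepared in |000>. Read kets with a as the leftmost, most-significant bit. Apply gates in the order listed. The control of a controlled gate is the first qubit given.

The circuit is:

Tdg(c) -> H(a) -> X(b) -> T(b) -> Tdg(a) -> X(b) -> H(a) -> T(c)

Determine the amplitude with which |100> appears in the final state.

|100> carries amplitude -1/2 + exp(I*pi/4)/2 in the final state.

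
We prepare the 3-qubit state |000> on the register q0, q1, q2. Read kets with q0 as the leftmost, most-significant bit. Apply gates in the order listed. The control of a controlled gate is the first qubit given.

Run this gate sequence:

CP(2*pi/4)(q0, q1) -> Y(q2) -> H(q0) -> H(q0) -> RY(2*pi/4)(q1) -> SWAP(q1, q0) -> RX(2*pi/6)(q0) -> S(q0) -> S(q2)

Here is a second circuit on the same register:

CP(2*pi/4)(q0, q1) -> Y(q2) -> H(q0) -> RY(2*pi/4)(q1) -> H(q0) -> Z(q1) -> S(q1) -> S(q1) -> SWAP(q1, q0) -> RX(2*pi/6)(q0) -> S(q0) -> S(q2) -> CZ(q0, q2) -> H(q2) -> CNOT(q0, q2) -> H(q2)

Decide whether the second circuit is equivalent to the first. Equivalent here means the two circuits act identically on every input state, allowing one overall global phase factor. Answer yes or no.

Yes, they are equivalent — the unitaries differ by at most a global phase.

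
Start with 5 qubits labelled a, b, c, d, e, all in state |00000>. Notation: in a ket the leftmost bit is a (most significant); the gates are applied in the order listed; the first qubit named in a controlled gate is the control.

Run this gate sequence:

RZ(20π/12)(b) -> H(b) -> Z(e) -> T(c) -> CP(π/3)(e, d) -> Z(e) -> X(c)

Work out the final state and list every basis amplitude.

After the circuit, the state carries amplitude -sqrt(2)*exp(I*pi/6)/2 on |00100>, -sqrt(2)*exp(I*pi/6)/2 on |01100>, and 0 on every other basis state.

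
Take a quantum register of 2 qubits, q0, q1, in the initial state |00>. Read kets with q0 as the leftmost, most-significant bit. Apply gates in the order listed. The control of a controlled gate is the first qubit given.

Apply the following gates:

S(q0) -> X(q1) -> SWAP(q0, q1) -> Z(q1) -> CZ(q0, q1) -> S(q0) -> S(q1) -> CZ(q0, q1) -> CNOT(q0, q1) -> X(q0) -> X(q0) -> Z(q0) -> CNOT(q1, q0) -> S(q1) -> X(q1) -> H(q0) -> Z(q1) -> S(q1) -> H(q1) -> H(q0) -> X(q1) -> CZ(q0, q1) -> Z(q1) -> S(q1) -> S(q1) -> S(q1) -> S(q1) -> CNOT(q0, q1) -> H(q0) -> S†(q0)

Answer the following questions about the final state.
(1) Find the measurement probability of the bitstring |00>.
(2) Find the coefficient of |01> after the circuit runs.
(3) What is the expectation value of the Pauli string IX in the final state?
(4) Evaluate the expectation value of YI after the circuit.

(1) A full measurement returns |00> with probability 1/4. Key observation: gates 24-27 undo each other exactly, leaving only the rest of the circuit to track.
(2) The amplitude on |01> is -1/2.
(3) The expectation value of IX is -1.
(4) In the final state, YI has expectation -1.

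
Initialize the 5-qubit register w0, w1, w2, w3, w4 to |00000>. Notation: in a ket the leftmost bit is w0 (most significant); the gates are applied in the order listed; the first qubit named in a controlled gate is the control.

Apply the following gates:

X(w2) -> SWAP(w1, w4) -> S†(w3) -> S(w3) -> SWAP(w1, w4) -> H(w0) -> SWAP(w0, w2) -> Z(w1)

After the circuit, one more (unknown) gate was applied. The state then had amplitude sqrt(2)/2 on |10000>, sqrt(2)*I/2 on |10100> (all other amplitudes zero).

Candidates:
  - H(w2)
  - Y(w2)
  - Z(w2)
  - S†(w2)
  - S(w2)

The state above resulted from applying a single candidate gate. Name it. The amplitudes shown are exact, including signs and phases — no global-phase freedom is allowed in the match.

The applied gate was S(w2). Key observation: the block from step 2 through step 5 cancels to the identity and can be dropped.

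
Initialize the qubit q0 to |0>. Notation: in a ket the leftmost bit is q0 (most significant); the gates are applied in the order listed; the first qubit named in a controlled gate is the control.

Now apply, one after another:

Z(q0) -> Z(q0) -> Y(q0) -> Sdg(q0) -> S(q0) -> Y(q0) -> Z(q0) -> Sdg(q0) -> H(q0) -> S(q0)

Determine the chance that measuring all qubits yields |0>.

A full measurement returns |0> with probability 1/2. Key observation: steps 2-7 multiply out to the identity, so the circuit reduces to the remaining gates.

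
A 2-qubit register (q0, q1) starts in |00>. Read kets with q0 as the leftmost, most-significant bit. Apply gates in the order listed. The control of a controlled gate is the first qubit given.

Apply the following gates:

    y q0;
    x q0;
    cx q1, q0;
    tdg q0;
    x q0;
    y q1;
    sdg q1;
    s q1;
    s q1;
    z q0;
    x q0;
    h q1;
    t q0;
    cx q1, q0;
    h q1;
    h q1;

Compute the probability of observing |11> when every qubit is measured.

A full measurement returns |11> with probability 1/2. Key observation: gates 15-16 undo each other exactly, leaving only the rest of the circuit to track.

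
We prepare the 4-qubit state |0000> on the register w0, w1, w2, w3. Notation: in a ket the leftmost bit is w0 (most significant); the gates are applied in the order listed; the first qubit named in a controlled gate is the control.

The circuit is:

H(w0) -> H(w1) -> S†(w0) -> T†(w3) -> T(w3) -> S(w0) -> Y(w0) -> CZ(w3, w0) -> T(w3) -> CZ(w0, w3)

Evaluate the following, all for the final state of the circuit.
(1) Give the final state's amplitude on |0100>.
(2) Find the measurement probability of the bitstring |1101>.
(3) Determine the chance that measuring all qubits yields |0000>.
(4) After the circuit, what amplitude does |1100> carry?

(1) |0100> carries amplitude -I/2 in the final state.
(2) The probability of measuring |1101> is 0.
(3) A full measurement returns |0000> with probability 1/4.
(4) The final state's coefficient on |1100> equals I/2.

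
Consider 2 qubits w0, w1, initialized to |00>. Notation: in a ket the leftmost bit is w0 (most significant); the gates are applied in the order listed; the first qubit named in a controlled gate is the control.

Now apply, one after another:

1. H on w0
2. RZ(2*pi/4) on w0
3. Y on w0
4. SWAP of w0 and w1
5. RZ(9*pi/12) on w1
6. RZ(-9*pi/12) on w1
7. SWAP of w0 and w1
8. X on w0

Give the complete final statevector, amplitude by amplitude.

After the circuit, the state carries amplitude sqrt(2)*exp(I*pi/4)/2 on |00>, 0 on |01>, -sqrt(2)*exp(3*I*pi/4)/2 on |10>, 0 on |11>. Key observation: the block from step 4 through step 7 cancels to the identity and can be dropped.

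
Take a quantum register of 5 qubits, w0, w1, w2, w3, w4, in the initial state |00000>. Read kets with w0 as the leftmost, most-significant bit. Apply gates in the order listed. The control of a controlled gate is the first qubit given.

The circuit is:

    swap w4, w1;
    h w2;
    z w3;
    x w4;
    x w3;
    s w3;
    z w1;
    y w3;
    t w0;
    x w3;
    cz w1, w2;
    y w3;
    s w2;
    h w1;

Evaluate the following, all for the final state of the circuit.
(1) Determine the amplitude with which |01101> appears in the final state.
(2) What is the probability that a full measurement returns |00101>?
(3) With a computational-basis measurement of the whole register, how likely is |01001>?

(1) |01101> carries amplitude 1/2 in the final state.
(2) Outcome |00101> occurs with probability 1/4.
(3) Outcome |01001> occurs with probability 1/4.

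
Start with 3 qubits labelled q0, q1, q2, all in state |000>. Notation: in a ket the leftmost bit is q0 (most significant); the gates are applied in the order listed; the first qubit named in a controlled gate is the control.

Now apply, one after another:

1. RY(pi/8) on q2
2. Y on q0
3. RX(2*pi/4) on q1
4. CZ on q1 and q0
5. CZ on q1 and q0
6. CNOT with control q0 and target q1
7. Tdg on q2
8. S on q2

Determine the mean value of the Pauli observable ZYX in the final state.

The observable ZYX averages to -sqrt(4 - 2*sqrt(2))/4.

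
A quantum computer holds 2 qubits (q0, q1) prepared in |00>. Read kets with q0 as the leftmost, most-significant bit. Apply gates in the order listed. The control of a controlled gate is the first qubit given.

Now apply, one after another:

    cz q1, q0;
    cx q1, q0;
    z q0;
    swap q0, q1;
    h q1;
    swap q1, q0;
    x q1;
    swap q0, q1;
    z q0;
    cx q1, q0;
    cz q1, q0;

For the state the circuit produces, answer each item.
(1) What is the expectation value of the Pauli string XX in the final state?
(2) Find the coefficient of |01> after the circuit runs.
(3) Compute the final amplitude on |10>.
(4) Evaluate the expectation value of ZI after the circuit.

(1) The observable XX averages to 1.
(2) |01> carries amplitude -sqrt(2)/2 in the final state.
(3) |10> carries amplitude -sqrt(2)/2 in the final state.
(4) The observable ZI averages to 0.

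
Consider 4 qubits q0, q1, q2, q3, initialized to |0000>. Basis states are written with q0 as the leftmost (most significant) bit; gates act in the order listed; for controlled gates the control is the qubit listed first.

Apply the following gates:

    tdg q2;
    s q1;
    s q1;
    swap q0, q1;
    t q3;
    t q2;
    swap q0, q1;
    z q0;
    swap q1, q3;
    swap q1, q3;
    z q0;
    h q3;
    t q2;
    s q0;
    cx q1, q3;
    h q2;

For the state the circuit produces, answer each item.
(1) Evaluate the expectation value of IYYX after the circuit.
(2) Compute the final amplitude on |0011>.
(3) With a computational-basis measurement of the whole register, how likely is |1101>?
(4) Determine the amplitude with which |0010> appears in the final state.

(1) In the final state, IYYX has expectation 0.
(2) The amplitude on |0011> is 1/2.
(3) A full measurement returns |1101> with probability 0.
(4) The amplitude on |0010> is 1/2.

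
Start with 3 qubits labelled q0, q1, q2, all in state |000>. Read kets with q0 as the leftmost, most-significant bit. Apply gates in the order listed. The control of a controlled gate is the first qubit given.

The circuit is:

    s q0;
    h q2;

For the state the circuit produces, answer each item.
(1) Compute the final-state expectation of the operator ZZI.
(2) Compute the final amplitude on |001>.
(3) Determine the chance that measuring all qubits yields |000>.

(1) In the final state, ZZI has expectation 1.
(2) The final state's coefficient on |001> equals sqrt(2)/2.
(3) A full measurement returns |000> with probability 1/2.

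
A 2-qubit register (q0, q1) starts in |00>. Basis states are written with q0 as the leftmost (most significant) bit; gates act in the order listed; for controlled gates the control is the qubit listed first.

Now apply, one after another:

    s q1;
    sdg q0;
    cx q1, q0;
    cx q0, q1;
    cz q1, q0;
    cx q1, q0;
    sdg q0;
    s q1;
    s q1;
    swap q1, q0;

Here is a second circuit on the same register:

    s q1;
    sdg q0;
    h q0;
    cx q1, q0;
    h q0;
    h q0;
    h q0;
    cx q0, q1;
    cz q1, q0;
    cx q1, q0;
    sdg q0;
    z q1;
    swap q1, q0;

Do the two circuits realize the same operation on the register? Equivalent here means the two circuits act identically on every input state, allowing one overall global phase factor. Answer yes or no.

No, they are not equivalent — no single phase factor reconciles the two unitaries.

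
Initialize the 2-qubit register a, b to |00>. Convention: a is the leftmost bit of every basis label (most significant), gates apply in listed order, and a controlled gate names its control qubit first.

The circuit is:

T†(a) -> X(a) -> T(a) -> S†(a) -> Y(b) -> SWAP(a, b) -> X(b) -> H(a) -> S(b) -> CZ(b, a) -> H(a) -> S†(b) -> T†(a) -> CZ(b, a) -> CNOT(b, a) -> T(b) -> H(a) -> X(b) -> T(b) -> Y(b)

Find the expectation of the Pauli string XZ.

In the final state, XZ has expectation -1.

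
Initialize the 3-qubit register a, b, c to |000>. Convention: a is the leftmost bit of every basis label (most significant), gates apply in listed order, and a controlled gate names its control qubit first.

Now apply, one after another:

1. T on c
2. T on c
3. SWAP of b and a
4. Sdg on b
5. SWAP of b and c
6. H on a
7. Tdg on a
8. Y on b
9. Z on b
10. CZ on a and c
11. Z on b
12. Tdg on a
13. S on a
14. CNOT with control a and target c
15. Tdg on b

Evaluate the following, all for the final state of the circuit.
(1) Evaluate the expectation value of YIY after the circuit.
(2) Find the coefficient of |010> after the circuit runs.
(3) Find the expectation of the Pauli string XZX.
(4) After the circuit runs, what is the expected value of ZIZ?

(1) The expectation value of YIY is -1.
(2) The amplitude on |010> is sqrt(2)*exp(I*pi/4)/2.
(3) The observable XZX averages to -1.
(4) In the final state, ZIZ has expectation 1.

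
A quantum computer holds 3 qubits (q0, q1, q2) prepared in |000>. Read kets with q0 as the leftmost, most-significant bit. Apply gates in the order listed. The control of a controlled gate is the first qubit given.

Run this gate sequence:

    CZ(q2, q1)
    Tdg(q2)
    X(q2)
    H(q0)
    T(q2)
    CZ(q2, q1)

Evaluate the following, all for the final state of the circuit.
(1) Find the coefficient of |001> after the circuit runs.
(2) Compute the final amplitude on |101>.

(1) The amplitude on |001> is sqrt(2)*exp(I*pi/4)/2.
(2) The final state's coefficient on |101> equals sqrt(2)*exp(I*pi/4)/2.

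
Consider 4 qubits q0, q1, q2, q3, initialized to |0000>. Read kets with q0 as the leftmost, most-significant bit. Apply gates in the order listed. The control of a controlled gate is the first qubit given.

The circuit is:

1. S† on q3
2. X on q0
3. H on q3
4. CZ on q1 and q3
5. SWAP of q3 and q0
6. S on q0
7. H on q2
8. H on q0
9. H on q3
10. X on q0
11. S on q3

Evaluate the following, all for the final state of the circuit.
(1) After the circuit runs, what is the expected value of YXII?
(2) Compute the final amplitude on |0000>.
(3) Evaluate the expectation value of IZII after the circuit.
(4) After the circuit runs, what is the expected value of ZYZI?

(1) The expectation value of YXII is 0.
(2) The amplitude on |0000> is 1/4 - I/4.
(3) The observable IZII averages to 1.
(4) The expectation value of ZYZI is 0.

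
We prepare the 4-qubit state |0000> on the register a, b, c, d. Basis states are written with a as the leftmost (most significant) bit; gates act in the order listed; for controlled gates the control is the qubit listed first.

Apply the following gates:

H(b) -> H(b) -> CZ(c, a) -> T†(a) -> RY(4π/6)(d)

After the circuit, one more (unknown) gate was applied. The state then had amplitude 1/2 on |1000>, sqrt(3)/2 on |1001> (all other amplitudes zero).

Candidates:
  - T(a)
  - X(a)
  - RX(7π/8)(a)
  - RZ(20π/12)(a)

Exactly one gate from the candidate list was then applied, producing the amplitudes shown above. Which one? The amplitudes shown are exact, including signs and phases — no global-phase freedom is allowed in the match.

The unique candidate consistent with the amplitudes is X(a). Key observation: steps 1-2 multiply out to the identity, so the circuit reduces to the remaining gates.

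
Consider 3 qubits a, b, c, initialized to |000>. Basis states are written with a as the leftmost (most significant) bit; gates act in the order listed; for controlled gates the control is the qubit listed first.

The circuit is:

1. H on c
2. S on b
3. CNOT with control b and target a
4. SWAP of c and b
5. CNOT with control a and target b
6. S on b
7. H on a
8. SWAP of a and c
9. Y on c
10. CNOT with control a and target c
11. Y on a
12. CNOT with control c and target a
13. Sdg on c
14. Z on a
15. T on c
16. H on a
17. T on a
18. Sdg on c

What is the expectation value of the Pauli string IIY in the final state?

In the final state, IIY has expectation 0.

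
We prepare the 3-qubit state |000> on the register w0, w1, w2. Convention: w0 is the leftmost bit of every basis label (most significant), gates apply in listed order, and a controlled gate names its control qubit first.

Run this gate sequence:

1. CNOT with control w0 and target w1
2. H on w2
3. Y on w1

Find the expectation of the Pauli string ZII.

The expectation value of ZII is 1.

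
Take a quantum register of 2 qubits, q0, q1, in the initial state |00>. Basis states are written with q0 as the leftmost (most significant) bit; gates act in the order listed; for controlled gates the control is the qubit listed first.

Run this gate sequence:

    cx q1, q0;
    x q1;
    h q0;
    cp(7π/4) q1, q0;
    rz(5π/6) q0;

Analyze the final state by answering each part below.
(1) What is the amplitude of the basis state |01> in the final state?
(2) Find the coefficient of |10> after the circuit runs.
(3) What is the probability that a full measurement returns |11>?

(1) The final state's coefficient on |01> equals -sqrt(2)*exp(7*I*pi/12)/2.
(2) The final state's coefficient on |10> equals 0.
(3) The probability of measuring |11> is 1/2.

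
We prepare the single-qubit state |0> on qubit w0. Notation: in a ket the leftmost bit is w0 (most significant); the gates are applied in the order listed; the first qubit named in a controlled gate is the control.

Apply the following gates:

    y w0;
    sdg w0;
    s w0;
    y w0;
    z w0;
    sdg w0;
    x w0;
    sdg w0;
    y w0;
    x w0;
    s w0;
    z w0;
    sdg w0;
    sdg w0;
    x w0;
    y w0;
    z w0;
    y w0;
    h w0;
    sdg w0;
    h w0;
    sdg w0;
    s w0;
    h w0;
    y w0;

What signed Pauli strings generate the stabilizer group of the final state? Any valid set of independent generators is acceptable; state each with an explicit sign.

The final state is stabilized by the group generated by -Y; other independent generating sets are equally valid. Key observation: gates 1-4 undo each other exactly, leaving only the rest of the circuit to track.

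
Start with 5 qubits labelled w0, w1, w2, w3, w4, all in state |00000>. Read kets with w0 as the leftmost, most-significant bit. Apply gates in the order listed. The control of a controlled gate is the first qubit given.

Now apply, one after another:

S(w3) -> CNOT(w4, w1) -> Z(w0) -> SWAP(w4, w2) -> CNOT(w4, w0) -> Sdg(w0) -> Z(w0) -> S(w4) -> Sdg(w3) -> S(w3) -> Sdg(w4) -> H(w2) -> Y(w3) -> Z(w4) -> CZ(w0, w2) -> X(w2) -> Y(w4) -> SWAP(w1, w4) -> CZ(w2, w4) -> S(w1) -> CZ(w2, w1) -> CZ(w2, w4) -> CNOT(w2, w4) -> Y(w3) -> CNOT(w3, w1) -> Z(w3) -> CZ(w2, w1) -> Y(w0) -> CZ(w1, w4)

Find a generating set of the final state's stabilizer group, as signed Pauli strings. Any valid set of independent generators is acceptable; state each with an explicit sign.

The stabilizer group can be generated by -IIXIX, -ZIIII, -IZIII, +IIZIZ, +IIIZI, among other valid generating sets. Key observation: steps 8-11 multiply out to the identity, so the circuit reduces to the remaining gates.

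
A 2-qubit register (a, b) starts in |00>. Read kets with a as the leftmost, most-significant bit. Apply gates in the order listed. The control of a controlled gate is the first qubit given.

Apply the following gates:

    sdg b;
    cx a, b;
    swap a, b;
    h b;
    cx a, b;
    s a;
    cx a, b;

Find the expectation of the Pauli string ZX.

The expectation value of ZX is 1.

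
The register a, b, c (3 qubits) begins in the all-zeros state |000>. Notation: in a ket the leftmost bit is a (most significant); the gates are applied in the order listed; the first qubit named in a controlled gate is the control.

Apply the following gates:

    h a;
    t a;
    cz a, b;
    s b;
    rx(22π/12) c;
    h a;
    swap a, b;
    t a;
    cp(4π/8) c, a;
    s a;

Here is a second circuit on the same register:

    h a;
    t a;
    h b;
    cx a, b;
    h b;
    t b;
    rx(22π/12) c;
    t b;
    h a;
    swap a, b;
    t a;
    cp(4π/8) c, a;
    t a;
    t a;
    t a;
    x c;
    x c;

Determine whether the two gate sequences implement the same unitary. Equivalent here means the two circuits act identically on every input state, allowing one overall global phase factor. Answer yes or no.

No, they are not equivalent — no single phase factor reconciles the two unitaries.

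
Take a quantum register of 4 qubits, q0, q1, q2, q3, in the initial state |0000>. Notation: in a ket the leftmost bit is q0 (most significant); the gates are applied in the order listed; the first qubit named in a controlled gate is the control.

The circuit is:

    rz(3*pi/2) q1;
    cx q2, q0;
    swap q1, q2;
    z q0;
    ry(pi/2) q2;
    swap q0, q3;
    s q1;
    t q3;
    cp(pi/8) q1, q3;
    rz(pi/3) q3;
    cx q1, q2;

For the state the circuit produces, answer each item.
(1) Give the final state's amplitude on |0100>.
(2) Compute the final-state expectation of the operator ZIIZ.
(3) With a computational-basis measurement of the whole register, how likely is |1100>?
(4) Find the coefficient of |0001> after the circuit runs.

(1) |0100> carries amplitude 0 in the final state.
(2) In the final state, ZIIZ has expectation 1.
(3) The probability of measuring |1100> is 0.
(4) The final state's coefficient on |0001> equals 0.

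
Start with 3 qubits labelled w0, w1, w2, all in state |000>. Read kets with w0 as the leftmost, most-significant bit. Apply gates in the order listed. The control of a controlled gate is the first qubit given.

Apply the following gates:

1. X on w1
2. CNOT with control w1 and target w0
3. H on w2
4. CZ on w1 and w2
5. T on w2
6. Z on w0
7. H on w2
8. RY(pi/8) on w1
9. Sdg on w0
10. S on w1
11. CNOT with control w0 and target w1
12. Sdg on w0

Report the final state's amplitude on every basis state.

After the circuit, the state carries amplitude 0 on |000>, 0 on |001>, 0 on |010>, 0 on |011>, (-exp(3*I*pi/4) + I)*cos(pi/16)/2 on |100>, (exp(3*I*pi/4) + I)*cos(pi/16)/2 on |101>, (-1 + exp(I*pi/4))*sin(pi/16)/2 on |110>, -(1 + exp(I*pi/4))*sin(pi/16)/2 on |111>.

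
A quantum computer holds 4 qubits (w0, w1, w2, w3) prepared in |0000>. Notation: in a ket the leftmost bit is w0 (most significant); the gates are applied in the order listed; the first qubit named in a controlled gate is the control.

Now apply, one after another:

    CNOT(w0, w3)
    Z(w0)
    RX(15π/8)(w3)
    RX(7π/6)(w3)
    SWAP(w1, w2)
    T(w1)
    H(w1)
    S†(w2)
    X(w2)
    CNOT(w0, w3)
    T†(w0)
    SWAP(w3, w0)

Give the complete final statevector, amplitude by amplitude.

After the circuit, the state carries amplitude sqrt(2)*sin(pi/48)/2 on |0010>, sqrt(2)*sin(pi/48)/2 on |0110>, sqrt(2)*I*cos(pi/48)/2 on |1010>, sqrt(2)*I*cos(pi/48)/2 on |1110>, and 0 on every other basis state.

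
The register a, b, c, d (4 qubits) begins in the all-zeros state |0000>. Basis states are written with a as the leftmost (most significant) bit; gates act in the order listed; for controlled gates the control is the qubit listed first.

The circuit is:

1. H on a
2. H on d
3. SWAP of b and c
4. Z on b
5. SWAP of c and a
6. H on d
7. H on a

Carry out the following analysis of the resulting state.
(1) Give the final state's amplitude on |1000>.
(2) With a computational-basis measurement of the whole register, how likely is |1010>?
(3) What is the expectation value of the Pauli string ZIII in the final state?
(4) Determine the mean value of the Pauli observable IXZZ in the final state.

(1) |1000> carries amplitude 1/2 in the final state.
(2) A full measurement returns |1010> with probability 1/4.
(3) The observable ZIII averages to 0.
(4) The observable IXZZ averages to 0.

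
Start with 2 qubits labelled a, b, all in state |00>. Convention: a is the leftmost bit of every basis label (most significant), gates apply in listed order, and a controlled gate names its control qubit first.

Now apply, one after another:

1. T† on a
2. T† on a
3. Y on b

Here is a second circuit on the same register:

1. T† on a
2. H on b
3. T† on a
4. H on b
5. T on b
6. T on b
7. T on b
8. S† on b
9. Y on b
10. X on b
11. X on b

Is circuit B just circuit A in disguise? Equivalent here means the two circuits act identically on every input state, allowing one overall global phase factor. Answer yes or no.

No — the two circuits implement different unitaries, even allowing a global phase.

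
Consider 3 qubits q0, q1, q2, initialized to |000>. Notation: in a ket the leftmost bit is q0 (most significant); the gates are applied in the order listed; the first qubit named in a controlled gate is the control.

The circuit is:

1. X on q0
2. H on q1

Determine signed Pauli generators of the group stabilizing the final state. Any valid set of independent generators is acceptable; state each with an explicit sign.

The stabilizer group can be generated by +IXI, -ZII, +IIZ, among other valid generating sets.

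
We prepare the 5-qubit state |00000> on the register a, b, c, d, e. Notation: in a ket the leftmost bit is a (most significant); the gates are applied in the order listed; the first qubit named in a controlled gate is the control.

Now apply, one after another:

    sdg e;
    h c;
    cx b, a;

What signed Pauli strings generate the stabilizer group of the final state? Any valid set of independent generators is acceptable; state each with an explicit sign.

The final state is stabilized by the group generated by +IIXII, +ZIIII, +IZIII, +IIIZI, +IIIIZ; other independent generating sets are equally valid.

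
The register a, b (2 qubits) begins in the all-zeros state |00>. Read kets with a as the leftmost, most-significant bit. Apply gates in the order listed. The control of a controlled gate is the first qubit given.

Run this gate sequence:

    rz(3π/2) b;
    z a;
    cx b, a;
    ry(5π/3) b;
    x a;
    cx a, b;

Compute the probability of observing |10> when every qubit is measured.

The probability of measuring |10> is 1/4.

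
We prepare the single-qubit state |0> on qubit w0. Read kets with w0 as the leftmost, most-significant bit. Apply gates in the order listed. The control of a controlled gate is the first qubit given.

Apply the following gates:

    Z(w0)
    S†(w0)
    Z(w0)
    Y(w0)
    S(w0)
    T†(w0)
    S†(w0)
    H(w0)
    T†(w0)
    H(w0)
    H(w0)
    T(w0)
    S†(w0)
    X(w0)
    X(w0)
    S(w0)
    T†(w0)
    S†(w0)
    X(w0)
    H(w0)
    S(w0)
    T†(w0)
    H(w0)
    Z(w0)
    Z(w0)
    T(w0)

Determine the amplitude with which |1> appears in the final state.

The final state's coefficient on |1> equals sqrt(2)*(1 + I + 2*exp(3*I*pi/4))/4. Key observation: the block from step 12 through step 17 cancels to the identity and can be dropped.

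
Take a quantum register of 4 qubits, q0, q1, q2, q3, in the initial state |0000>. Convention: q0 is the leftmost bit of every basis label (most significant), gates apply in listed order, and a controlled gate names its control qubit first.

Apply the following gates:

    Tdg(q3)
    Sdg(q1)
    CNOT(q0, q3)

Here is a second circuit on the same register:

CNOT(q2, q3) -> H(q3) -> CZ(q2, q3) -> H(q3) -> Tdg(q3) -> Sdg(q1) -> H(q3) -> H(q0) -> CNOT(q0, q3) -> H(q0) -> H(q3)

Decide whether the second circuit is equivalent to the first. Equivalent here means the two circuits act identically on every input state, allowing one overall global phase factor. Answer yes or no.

No, they are not equivalent — no single phase factor reconciles the two unitaries.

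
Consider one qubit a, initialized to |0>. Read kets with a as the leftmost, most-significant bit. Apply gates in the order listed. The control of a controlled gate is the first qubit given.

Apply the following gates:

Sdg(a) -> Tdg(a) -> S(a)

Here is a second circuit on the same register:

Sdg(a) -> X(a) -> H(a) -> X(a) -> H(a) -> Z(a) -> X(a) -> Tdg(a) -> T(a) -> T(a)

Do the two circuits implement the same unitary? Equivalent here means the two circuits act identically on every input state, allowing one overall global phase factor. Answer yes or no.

Yes: on every input state the two circuits agree up to one overall phase factor.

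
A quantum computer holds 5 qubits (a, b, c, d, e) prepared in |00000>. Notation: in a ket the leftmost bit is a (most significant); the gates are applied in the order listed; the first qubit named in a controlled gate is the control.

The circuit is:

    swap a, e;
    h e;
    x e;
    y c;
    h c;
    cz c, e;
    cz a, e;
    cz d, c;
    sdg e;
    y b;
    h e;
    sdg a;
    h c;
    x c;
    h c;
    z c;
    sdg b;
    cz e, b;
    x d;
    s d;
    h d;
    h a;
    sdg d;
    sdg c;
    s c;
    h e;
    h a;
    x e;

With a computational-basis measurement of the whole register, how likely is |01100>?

The probability of measuring |01100> is 1/8.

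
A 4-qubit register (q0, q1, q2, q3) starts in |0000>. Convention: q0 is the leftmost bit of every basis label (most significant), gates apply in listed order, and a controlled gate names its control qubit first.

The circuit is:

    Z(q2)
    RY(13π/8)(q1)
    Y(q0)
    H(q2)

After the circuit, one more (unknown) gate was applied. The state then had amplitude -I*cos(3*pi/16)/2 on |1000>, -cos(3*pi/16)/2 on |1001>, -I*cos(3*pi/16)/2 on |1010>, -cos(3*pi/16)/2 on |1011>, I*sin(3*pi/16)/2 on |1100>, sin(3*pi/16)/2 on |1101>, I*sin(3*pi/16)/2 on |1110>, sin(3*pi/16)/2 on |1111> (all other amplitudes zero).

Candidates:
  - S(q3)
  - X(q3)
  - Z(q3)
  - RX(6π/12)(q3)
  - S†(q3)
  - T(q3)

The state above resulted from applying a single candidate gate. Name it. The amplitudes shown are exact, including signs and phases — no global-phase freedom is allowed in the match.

The applied gate was RX(6π/12)(q3).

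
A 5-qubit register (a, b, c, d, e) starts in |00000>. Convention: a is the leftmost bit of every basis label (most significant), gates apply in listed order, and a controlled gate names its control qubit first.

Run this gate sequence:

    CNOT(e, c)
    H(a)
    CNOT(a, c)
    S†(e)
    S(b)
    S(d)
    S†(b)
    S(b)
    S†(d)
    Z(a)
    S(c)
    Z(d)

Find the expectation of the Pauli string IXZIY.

The expectation value of IXZIY is 0.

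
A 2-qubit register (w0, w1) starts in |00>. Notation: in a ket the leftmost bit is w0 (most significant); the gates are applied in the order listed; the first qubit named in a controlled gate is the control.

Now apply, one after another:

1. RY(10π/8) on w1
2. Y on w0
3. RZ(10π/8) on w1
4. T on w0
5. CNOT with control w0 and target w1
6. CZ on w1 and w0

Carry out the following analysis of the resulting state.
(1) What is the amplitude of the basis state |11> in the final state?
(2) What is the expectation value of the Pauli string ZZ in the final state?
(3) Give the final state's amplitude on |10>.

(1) The amplitude on |11> is sqrt(2 - sqrt(2))*exp(I*pi/8)/2.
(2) The expectation value of ZZ is -sqrt(2)/2.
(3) |10> carries amplitude -sqrt(sqrt(2) + 2)*exp(3*I*pi/8)/2 in the final state.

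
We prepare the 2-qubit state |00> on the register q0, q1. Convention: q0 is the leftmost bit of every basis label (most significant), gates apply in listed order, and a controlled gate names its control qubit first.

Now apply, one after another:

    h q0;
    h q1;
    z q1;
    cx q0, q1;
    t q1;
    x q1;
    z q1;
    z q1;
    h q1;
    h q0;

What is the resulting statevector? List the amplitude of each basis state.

The final amplitudes are 0 on |00>, 0 on |01>, 1/2 - exp(I*pi/4)/2 on |10>, -1/2 - exp(I*pi/4)/2 on |11>.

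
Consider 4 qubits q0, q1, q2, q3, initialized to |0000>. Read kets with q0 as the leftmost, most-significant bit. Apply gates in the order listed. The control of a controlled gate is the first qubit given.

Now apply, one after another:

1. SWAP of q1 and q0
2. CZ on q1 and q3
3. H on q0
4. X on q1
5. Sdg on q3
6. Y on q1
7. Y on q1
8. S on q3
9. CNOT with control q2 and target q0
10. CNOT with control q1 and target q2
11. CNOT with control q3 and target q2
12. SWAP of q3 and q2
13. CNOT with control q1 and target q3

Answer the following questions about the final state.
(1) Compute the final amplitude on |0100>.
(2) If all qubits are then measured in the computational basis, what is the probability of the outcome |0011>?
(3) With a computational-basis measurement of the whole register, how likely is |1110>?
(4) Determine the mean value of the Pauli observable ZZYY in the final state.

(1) The amplitude on |0100> is sqrt(2)/2.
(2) Outcome |0011> occurs with probability 0.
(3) A full measurement returns |1110> with probability 0.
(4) The observable ZZYY averages to 0.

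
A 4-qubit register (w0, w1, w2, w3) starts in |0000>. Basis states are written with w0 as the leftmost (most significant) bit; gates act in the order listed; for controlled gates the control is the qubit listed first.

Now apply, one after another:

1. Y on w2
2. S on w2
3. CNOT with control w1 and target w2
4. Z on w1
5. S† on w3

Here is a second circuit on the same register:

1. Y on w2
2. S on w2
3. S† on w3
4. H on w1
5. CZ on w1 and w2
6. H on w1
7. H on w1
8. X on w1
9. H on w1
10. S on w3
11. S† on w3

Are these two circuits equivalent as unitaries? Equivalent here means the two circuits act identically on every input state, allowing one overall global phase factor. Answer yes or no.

No: there is an input state on which the two circuits produce genuinely different outputs (not merely differing by a phase).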